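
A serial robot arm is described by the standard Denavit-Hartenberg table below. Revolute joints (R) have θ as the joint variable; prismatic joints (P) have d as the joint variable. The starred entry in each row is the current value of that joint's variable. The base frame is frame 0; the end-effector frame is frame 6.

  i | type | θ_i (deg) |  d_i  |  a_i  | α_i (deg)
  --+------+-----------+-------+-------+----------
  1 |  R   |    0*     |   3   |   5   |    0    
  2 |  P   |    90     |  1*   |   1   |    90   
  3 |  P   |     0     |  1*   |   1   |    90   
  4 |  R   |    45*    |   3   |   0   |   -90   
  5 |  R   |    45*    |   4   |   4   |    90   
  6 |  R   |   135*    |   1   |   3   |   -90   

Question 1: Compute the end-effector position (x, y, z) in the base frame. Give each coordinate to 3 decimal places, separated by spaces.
after link 1: o_1 = (5.0000, 0.0000, 3.0000)
after link 2: o_2 = (5.0000, 1.0000, 4.0000)
after link 3: o_3 = (6.0000, 2.0000, 4.0000)
after link 4: o_4 = (6.0000, 2.0000, 1.0000)
after link 5: o_5 = (10.8284, 1.1716, 3.8284)
after link 6: o_6 = (11.7678, -0.8891, 1.6213)

11.768 -0.889 1.621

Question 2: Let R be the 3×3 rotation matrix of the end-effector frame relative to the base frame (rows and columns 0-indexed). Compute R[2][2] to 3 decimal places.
End-effector z-axis (col 2 of R) = (-0.8536,0.1464,-0.5000)
R[2][2] = -0.5000

-0.500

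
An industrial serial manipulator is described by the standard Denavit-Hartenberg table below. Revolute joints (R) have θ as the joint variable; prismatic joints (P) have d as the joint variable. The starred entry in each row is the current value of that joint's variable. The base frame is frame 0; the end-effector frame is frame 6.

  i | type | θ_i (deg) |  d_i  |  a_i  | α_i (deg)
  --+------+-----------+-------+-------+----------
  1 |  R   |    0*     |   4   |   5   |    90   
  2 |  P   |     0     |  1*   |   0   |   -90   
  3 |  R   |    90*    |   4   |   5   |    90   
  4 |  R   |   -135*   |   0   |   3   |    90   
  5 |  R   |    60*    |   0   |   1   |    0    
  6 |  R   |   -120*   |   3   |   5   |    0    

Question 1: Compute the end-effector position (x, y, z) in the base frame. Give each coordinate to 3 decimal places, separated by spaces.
1.536 -2.364 5.879

after link 1: o_1 = (5.0000, 0.0000, 4.0000)
after link 2: o_2 = (5.0000, -1.0000, 4.0000)
after link 3: o_3 = (5.0000, 4.0000, 8.0000)
after link 4: o_4 = (5.0000, 1.8787, 5.8787)
after link 5: o_5 = (5.8660, 1.5251, 5.5251)
after link 6: o_6 = (1.5359, -2.3640, 5.8787)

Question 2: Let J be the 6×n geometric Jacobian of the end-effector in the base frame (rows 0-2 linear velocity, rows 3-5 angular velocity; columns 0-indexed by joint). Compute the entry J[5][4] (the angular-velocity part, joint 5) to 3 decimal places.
axis z_4 = (-0.0000,-0.7071,0.7071); lever o_n−o_4 = (-3.4641,-4.2426,-0.0000)
cross product → J_v[:, 4] = (3.0000,-2.4495,-2.4495)
J_ω[:, 4] = z_4
entry J[5][4] = 0.7071

0.707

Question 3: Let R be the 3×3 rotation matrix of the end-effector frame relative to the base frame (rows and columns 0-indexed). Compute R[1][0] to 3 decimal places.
-0.354

End-effector x-axis (col 0 of R) = (-0.8660,-0.3536,-0.3536)
R[1][0] = -0.3536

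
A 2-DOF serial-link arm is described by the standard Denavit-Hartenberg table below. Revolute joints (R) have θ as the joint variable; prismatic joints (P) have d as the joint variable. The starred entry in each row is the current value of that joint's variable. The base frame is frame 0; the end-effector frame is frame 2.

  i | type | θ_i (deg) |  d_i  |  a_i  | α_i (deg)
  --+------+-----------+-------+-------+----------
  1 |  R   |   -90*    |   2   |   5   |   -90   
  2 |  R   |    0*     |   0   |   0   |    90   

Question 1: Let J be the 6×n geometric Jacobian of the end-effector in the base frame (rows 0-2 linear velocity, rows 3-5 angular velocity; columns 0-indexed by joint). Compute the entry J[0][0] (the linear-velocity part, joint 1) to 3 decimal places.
5.000

axis z_0 = ẑ; lever o_n−o_0 = (0.0000,-5.0000,2.0000)
cross product → J_v[:, 0] = (5.0000,0.0000,-0.0000)
J_ω[:, 0] = z_0
entry J[0][0] = 5.0000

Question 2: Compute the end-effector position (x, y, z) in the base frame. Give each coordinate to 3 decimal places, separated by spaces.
after link 1: o_1 = (0.0000, -5.0000, 2.0000)
after link 2: o_2 = (0.0000, -5.0000, 2.0000)

0.000 -5.000 2.000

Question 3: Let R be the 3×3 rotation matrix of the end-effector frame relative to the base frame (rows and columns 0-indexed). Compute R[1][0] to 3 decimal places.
-1.000

End-effector x-axis (col 0 of R) = (0.0000,-1.0000,0.0000)
R[1][0] = -1.0000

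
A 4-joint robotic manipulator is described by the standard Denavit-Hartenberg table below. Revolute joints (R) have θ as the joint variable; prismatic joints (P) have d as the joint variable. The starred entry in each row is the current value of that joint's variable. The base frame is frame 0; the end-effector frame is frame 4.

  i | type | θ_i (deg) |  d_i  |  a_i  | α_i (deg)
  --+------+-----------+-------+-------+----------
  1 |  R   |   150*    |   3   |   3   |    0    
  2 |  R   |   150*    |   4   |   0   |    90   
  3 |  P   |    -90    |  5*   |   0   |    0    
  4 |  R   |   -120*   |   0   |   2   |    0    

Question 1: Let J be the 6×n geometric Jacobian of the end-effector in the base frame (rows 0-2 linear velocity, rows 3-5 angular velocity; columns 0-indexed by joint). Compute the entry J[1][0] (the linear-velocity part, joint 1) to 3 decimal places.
axis z_0 = ẑ; lever o_n−o_0 = (-7.7942,0.5000,8.0000)
cross product → J_v[:, 0] = (-0.5000,-7.7942,0.0000)
J_ω[:, 0] = z_0
entry J[1][0] = -7.7942

-7.794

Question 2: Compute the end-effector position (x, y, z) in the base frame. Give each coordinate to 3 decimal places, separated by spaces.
-7.794 0.500 8.000

after link 1: o_1 = (-2.5981, 1.5000, 3.0000)
after link 2: o_2 = (-2.5981, 1.5000, 7.0000)
after link 3: o_3 = (-6.9282, -1.0000, 7.0000)
after link 4: o_4 = (-7.7942, 0.5000, 8.0000)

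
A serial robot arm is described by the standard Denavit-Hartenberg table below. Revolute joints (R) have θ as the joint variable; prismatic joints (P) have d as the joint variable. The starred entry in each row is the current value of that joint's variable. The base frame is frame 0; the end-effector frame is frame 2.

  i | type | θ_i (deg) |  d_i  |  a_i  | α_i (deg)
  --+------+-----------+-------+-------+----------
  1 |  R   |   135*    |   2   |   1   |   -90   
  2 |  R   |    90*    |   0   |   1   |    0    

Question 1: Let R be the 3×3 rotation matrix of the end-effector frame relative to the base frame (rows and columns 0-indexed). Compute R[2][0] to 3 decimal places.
End-effector x-axis (col 0 of R) = (-0.0000,0.0000,-1.0000)
R[2][0] = -1.0000

-1.000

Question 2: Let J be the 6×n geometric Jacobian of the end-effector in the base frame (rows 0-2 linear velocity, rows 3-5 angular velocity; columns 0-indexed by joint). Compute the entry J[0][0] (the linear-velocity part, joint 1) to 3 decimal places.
axis z_0 = ẑ; lever o_n−o_0 = (-0.7071,0.7071,1.0000)
cross product → J_v[:, 0] = (-0.7071,-0.7071,0.0000)
J_ω[:, 0] = z_0
entry J[0][0] = -0.7071

-0.707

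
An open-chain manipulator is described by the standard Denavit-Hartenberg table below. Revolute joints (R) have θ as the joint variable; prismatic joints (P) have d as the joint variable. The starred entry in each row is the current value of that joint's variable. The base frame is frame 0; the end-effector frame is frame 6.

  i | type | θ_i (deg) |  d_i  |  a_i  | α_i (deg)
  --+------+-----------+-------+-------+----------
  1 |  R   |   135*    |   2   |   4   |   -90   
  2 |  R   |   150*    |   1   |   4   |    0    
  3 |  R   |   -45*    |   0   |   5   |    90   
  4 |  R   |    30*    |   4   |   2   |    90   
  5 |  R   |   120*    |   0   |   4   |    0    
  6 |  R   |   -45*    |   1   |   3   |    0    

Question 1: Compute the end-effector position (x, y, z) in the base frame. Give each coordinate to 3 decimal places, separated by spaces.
after link 1: o_1 = (-2.8284, 2.8284, 2.0000)
after link 2: o_2 = (-1.0860, -0.3282, 0.0000)
after link 3: o_3 = (-0.1710, -1.2432, -4.8296)
after link 4: o_4 = (-3.2932, 0.4647, -7.5379)
after link 5: o_5 = (-5.2691, 3.8548, -6.7615)
after link 6: o_6 = (-6.6959, 5.9573, -8.6440)

-6.696 5.957 -8.644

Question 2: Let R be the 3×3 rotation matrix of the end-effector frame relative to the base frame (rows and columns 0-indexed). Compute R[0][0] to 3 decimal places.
-0.710

End-effector x-axis (col 0 of R) = (-0.7102,0.5272,-0.4665)
R[0][0] = -0.7102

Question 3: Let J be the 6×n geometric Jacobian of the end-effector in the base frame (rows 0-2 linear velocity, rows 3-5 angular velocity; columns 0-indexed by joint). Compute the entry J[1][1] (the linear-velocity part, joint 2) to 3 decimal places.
-7.526

axis z_1 = (-0.7071,-0.7071,0.0000); lever o_n−o_1 = (-3.8674,3.1289,-10.6440)
cross product → J_v[:, 1] = (7.5264,-7.5264,-4.9472)
J_ω[:, 1] = z_1
entry J[1][1] = -7.5264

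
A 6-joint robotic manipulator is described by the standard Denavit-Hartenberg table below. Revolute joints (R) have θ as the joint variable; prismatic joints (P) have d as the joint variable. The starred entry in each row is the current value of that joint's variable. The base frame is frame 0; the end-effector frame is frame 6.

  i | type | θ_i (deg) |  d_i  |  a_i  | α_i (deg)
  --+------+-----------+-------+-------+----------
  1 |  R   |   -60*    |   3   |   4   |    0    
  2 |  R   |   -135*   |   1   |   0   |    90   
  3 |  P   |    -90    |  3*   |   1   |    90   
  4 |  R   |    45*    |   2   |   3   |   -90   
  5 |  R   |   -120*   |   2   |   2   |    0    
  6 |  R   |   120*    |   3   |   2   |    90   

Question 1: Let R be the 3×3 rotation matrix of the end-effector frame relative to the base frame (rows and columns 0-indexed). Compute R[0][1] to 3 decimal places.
0.183

End-effector y-axis (col 1 of R) = (0.1830,0.6830,0.7071)
R[0][1] = 0.1830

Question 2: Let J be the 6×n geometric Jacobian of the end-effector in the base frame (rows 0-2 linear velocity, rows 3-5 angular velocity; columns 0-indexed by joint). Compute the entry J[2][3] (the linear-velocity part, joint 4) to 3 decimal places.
6.364

axis z_3 = (0.9659,-0.2588,-0.0000); lever o_n−o_3 = (5.2520,5.1812,0.7071)
cross product → J_v[:, 3] = (-0.1830,-0.6830,6.3640)
J_ω[:, 3] = z_3
entry J[2][3] = 6.3640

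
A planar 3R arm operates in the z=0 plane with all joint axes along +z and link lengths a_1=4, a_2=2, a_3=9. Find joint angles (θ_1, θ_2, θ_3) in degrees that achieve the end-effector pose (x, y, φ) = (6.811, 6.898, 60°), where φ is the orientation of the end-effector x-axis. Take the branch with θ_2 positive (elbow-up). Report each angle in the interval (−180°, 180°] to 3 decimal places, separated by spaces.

wrist centre = target − a_3·(cos φ, sin φ) = (2.3110, -0.8962)
cos θ_2 = (6.1439−4²−2²)/(2·4·2) = -0.8660; θ_2 = 149.9975° (elbow-up)
β = atan2(-0.8962,2.3110) = -21.1968°; ψ = atan2(1.0001,2.2680) = 23.7952°
θ_1 = β − ψ = -44.9920°
θ_3 = φ − θ_1 − θ_2 = -45.0055° (wrapped to (-180°,180°])

-44.992 149.997 -45.006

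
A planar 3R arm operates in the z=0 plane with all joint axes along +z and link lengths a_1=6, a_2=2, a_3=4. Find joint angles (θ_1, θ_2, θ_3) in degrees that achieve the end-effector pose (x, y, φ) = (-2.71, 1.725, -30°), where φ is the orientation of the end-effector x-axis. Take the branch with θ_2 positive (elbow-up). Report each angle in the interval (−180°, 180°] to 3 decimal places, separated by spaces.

wrist centre = target − a_3·(cos φ, sin φ) = (-6.1741, 3.7250)
cos θ_2 = (51.9952−6²−2²)/(2·6·2) = 0.4998; θ_2 = 60.0134° (elbow-up)
β = atan2(3.7250,-6.1741) = 148.8963°; ψ = atan2(1.7323,6.9996) = 13.9005°
θ_1 = β − ψ = 134.9958°
θ_3 = φ − θ_1 − θ_2 = 134.9908° (wrapped to (-180°,180°])

134.996 60.013 134.991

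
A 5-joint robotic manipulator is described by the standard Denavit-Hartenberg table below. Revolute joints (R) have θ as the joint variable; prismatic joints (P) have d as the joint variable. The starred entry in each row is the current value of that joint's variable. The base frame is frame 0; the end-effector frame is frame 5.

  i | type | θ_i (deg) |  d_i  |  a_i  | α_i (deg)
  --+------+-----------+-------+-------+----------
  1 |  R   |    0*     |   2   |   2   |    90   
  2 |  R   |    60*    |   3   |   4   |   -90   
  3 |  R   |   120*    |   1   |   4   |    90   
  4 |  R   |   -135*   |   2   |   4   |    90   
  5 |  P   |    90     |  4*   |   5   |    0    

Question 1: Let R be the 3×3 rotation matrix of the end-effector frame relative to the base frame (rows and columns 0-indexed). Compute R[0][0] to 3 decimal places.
0.433

End-effector x-axis (col 0 of R) = (0.4330,0.5000,0.7500)
R[0][0] = 0.4330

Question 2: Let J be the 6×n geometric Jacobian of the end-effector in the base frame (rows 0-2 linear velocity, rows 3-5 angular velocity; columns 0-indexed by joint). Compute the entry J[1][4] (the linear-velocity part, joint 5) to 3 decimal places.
-0.612

prismatic axis z_4 = (-0.4356,-0.6124,0.6597)
J_v[:, 4] = z_4; J_ω[:, 4] = (0,0,0)
entry J[1][4] = -0.6124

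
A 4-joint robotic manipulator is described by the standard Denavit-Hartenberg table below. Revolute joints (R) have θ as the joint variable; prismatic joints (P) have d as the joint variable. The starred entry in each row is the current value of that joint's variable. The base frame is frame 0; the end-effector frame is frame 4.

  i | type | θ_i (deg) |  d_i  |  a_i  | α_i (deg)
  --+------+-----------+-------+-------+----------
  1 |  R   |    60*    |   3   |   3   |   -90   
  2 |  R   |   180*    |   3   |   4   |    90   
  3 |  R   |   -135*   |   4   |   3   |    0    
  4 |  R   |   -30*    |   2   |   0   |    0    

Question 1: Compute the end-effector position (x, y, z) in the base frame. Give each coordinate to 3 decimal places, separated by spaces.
-0.200 1.410 -3.000

after link 1: o_1 = (1.5000, 2.5981, 3.0000)
after link 2: o_2 = (-3.0981, 0.6340, 3.0000)
after link 3: o_3 = (-0.2003, 1.4104, -1.0000)
after link 4: o_4 = (-0.2003, 1.4104, -3.0000)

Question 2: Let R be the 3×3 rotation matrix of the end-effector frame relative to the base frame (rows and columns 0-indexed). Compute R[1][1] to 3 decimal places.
-0.707

End-effector y-axis (col 1 of R) = (0.7071,-0.7071,-0.0000)
R[1][1] = -0.7071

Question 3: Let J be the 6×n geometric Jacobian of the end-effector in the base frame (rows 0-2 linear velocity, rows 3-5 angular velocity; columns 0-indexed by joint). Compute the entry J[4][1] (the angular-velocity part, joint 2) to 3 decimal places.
axis z_1 = (-0.8660,0.5000,0.0000); lever o_n−o_1 = (-1.7003,-1.1876,-6.0000)
cross product → J_v[:, 1] = (-3.0000,-5.1962,1.8787)
J_ω[:, 1] = z_1
entry J[4][1] = 0.5000

0.500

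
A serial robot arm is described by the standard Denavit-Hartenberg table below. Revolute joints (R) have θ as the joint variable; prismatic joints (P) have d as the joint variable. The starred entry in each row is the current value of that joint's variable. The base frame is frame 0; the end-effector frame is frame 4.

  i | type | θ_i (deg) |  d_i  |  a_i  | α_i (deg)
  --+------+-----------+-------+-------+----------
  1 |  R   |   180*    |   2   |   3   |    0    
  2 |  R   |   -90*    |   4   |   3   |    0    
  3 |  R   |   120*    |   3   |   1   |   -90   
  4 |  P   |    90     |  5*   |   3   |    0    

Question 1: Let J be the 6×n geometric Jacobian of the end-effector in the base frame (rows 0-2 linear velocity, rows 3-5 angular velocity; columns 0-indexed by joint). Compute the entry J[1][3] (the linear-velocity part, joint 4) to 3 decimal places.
-0.866

prismatic axis z_3 = (0.5000,-0.8660,0.0000)
J_v[:, 3] = z_3; J_ω[:, 3] = (0,0,0)
entry J[1][3] = -0.8660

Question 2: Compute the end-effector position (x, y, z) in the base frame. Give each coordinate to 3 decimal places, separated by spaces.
-1.366 -1.830 6.000

after link 1: o_1 = (-3.0000, 0.0000, 2.0000)
after link 2: o_2 = (-3.0000, 3.0000, 6.0000)
after link 3: o_3 = (-3.8660, 2.5000, 9.0000)
after link 4: o_4 = (-1.3660, -1.8301, 6.0000)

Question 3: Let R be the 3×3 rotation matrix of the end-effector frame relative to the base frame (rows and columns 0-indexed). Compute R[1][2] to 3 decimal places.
End-effector z-axis (col 2 of R) = (0.5000,-0.8660,0.0000)
R[1][2] = -0.8660

-0.866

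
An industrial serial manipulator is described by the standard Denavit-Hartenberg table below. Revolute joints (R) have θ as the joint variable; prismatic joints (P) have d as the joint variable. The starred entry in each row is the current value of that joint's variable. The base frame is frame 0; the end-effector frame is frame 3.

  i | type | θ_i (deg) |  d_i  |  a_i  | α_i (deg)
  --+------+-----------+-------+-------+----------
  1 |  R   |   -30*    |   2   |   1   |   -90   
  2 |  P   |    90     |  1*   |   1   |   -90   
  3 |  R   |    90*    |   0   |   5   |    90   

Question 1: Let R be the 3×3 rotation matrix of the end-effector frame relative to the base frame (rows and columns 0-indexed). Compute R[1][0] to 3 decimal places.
End-effector x-axis (col 0 of R) = (-0.5000,-0.8660,-0.0000)
R[1][0] = -0.8660

-0.866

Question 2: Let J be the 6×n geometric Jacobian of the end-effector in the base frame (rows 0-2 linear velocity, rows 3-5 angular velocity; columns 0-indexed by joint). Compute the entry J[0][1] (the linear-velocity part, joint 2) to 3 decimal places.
prismatic axis z_1 = (0.5000,0.8660,0.0000)
J_v[:, 1] = z_1; J_ω[:, 1] = (0,0,0)
entry J[0][1] = 0.5000

0.500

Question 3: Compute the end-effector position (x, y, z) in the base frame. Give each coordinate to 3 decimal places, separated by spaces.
-1.134 -3.964 1.000

after link 1: o_1 = (0.8660, -0.5000, 2.0000)
after link 2: o_2 = (1.3660, 0.3660, 1.0000)
after link 3: o_3 = (-1.1340, -3.9641, 1.0000)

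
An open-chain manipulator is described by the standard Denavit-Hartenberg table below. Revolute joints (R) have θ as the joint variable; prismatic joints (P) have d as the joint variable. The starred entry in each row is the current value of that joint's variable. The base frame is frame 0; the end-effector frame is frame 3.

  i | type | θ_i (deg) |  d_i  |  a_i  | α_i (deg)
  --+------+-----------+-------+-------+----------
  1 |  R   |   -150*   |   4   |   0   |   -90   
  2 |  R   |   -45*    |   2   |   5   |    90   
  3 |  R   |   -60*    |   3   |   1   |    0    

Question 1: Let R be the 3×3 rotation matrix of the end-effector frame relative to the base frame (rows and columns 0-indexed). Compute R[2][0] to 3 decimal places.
0.354

End-effector x-axis (col 0 of R) = (-0.7392,0.5732,0.3536)
R[2][0] = 0.3536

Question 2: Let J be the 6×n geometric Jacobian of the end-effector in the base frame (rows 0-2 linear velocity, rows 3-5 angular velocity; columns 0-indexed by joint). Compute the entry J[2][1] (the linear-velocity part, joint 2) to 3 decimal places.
axis z_1 = (0.5000,-0.8660,0.0000); lever o_n−o_1 = (-0.9639,-1.8659,6.0104)
cross product → J_v[:, 1] = (-5.2052,-3.0052,-1.7678)
J_ω[:, 1] = z_1
entry J[2][1] = -1.7678

-1.768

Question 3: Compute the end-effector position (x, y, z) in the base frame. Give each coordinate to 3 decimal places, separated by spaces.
-0.964 -1.866 10.010

after link 1: o_1 = (0.0000, 0.0000, 4.0000)
after link 2: o_2 = (-2.0619, -3.4998, 7.5355)
after link 3: o_3 = (-0.9639, -1.8659, 10.0104)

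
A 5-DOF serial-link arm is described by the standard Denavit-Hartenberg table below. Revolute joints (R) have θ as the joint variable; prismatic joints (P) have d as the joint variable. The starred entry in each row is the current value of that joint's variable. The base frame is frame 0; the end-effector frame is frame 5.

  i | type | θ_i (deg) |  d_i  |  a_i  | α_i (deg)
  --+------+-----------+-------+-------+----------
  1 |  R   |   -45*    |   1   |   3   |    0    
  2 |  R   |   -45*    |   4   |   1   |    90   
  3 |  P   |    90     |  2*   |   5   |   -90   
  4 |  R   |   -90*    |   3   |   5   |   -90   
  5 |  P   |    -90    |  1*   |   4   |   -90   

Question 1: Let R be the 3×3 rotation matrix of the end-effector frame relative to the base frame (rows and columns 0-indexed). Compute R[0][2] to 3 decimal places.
End-effector z-axis (col 2 of R) = (-1.0000,-0.0000,0.0000)
R[0][2] = -1.0000

-1.000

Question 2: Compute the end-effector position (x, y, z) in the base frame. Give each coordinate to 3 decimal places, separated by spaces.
after link 1: o_1 = (2.1213, -2.1213, 1.0000)
after link 2: o_2 = (2.1213, -3.1213, 5.0000)
after link 3: o_3 = (0.1213, -3.1213, 10.0000)
after link 4: o_4 = (-4.8787, -0.1213, 10.0000)
after link 5: o_5 = (-4.8787, 3.8787, 11.0000)

-4.879 3.879 11.000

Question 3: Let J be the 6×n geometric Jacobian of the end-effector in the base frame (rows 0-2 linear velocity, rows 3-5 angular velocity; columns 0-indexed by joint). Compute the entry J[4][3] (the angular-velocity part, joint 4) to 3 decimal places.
1.000

axis z_3 = (-0.0000,1.0000,0.0000); lever o_n−o_3 = (-5.0000,7.0000,1.0000)
cross product → J_v[:, 3] = (1.0000,-0.0000,5.0000)
J_ω[:, 3] = z_3
entry J[4][3] = 1.0000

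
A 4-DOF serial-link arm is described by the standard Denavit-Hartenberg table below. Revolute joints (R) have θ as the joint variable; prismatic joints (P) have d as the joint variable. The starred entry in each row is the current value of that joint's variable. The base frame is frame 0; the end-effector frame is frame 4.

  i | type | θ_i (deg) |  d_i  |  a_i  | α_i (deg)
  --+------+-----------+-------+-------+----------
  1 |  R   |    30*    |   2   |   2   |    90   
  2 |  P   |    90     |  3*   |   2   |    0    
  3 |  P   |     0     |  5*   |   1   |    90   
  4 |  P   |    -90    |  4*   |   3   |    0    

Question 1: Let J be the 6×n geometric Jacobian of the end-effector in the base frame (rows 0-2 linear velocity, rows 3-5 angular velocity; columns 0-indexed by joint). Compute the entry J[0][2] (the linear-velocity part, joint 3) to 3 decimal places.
0.500

prismatic axis z_2 = (0.5000,-0.8660,0.0000)
J_v[:, 2] = z_2; J_ω[:, 2] = (0,0,0)
entry J[0][2] = 0.5000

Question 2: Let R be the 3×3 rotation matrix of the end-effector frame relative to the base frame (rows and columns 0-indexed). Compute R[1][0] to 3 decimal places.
0.866

End-effector x-axis (col 0 of R) = (-0.5000,0.8660,0.0000)
R[1][0] = 0.8660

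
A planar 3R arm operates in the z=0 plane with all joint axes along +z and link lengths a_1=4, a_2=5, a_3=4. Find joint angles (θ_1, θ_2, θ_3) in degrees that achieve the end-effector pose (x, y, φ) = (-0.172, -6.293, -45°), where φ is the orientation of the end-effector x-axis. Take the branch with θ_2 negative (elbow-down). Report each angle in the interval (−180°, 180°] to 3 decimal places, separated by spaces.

-60.007 -119.990 134.997

wrist centre = target − a_3·(cos φ, sin φ) = (-3.0004, -3.4646)
cos θ_2 = (21.0058−4²−5²)/(2·4·5) = -0.4999; θ_2 = -119.9904° (elbow-down)
β = atan2(-3.4646,-3.0004) = -130.8936°; ψ = atan2(-4.3305,1.5007) = -70.8865°
θ_1 = β − ψ = -60.0071°
θ_3 = φ − θ_1 − θ_2 = 134.9974° (wrapped to (-180°,180°])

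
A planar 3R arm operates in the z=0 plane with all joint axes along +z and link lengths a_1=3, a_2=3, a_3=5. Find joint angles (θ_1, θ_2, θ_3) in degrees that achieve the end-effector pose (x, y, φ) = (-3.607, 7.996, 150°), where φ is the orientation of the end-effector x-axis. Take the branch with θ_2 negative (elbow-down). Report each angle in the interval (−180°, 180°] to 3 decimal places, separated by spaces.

105.002 -44.995 89.993

wrist centre = target − a_3·(cos φ, sin φ) = (0.7231, 5.4960)
cos θ_2 = (30.7289−3²−3²)/(2·3·3) = 0.7072; θ_2 = -44.9955° (elbow-down)
β = atan2(5.4960,0.7231) = 82.5045°; ψ = atan2(-2.1212,5.1215) = -22.4977°
θ_1 = β − ψ = 105.0022°
θ_3 = φ − θ_1 − θ_2 = 89.9933° (wrapped to (-180°,180°])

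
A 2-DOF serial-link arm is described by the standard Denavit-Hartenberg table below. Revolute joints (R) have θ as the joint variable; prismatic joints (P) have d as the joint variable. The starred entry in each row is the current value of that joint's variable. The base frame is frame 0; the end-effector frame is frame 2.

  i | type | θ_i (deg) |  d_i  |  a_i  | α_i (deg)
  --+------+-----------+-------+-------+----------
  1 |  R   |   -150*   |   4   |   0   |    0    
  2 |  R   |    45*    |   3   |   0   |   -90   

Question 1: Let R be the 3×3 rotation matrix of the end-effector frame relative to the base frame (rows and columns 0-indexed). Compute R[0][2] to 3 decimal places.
0.966

End-effector z-axis (col 2 of R) = (0.9659,-0.2588,0.0000)
R[0][2] = 0.9659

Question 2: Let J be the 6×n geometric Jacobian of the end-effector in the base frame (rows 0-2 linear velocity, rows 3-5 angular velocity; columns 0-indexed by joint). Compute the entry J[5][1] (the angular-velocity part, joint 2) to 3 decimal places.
axis z_1 = (0.0000,0.0000,1.0000); lever o_n−o_1 = (0.0000,0.0000,3.0000)
cross product → J_v[:, 1] = (0.0000,0.0000,0.0000)
J_ω[:, 1] = z_1
entry J[5][1] = 1.0000

1.000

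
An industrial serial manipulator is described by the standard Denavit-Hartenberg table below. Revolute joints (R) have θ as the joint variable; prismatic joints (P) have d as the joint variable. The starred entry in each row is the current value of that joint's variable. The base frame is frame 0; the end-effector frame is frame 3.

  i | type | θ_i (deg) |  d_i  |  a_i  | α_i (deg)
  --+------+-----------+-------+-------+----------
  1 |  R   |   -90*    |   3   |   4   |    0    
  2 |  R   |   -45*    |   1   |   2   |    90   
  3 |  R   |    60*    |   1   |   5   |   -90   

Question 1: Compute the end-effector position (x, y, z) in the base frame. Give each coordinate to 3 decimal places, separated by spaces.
-3.889 -6.475 8.330

after link 1: o_1 = (0.0000, -4.0000, 3.0000)
after link 2: o_2 = (-1.4142, -5.4142, 4.0000)
after link 3: o_3 = (-3.8891, -6.4749, 8.3301)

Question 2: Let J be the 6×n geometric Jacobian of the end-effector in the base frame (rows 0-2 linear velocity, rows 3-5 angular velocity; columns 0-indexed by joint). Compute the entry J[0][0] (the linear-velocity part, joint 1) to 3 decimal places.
axis z_0 = ẑ; lever o_n−o_0 = (-3.8891,-6.4749,8.3301)
cross product → J_v[:, 0] = (6.4749,-3.8891,0.0000)
J_ω[:, 0] = z_0
entry J[0][0] = 6.4749

6.475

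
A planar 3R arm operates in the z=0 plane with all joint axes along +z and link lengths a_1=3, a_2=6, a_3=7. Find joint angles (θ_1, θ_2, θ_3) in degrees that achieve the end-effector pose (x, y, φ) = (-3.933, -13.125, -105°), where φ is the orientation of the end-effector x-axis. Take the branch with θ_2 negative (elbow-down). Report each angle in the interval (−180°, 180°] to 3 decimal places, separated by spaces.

wrist centre = target − a_3·(cos φ, sin φ) = (-2.1213, -6.3635)
cos θ_2 = (44.9941−3²−6²)/(2·3·6) = -0.0002; θ_2 = -90.0093° (elbow-down)
β = atan2(-6.3635,-2.1213) = -108.4357°; ψ = atan2(-6.0000,2.9990) = -63.4424°
θ_1 = β − ψ = -44.9933°
θ_3 = φ − θ_1 − θ_2 = 30.0026° (wrapped to (-180°,180°])

-44.993 -90.009 30.003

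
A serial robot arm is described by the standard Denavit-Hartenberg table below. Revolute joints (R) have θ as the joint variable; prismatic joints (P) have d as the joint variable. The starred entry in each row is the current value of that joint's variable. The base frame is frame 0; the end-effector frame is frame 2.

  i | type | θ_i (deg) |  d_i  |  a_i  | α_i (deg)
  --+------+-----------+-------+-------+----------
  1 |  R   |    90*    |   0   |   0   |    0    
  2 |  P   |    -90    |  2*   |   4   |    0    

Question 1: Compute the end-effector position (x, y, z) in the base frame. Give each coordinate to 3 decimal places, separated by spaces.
4.000 0.000 2.000

after link 1: o_1 = (0.0000, 0.0000, 0.0000)
after link 2: o_2 = (4.0000, 0.0000, 2.0000)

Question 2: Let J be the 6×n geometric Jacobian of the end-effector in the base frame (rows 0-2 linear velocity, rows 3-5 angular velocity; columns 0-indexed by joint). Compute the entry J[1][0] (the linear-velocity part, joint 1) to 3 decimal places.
axis z_0 = ẑ; lever o_n−o_0 = (4.0000,0.0000,2.0000)
cross product → J_v[:, 0] = (0.0000,4.0000,0.0000)
J_ω[:, 0] = z_0
entry J[1][0] = 4.0000

4.000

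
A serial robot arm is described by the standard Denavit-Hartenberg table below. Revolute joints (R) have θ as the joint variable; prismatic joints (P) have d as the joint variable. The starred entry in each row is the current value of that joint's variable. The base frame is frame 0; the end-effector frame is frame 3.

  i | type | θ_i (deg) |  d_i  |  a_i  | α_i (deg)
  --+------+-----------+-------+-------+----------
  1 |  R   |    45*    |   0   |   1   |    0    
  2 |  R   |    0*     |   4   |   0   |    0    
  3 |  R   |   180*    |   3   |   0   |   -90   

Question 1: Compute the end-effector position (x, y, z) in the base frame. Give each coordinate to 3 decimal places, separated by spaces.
after link 1: o_1 = (0.7071, 0.7071, 0.0000)
after link 2: o_2 = (0.7071, 0.7071, 4.0000)
after link 3: o_3 = (0.7071, 0.7071, 7.0000)

0.707 0.707 7.000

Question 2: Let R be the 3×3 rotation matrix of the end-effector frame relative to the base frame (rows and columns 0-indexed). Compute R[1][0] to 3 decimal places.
-0.707

End-effector x-axis (col 0 of R) = (-0.7071,-0.7071,0.0000)
R[1][0] = -0.7071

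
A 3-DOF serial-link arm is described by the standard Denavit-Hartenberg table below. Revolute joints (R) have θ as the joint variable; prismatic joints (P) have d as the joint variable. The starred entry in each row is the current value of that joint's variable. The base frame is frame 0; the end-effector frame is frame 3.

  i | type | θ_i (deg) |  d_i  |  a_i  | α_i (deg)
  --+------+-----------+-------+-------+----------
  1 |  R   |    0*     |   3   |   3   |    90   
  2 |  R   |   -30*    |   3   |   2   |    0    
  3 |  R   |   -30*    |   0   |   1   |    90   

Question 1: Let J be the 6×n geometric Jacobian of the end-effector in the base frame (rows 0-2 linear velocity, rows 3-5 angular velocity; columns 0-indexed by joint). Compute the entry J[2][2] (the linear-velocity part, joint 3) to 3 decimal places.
axis z_2 = (0.0000,-1.0000,0.0000); lever o_n−o_2 = (0.5000,0.0000,-0.8660)
cross product → J_v[:, 2] = (0.8660,0.0000,0.5000)
J_ω[:, 2] = z_2
entry J[2][2] = 0.5000

0.500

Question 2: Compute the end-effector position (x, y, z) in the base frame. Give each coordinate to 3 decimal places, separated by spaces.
after link 1: o_1 = (3.0000, 0.0000, 3.0000)
after link 2: o_2 = (4.7321, -3.0000, 2.0000)
after link 3: o_3 = (5.2321, -3.0000, 1.1340)

5.232 -3.000 1.134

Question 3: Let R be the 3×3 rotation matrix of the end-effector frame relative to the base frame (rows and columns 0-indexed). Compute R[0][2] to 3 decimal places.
End-effector z-axis (col 2 of R) = (-0.8660,-0.0000,-0.5000)
R[0][2] = -0.8660

-0.866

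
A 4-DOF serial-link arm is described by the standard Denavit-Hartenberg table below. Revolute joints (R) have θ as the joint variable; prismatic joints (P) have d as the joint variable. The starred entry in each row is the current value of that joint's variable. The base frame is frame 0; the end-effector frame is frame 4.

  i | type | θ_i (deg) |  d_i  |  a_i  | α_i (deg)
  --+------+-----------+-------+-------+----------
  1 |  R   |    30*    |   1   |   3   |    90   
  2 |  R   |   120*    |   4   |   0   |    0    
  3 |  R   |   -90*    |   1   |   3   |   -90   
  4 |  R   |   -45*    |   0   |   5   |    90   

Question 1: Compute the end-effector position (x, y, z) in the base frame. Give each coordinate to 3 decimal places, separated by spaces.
11.767 -3.062 4.268

after link 1: o_1 = (2.5981, 1.5000, 1.0000)
after link 2: o_2 = (4.5981, -1.9641, 1.0000)
after link 3: o_3 = (7.3481, -1.5311, 2.5000)
after link 4: o_4 = (11.7675, -3.0620, 4.2678)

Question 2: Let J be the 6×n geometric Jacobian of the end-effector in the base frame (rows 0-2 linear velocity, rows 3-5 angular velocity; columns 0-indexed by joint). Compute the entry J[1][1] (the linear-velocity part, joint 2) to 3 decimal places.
-1.634

axis z_1 = (0.5000,-0.8660,0.0000); lever o_n−o_1 = (9.1694,-4.5620,3.2678)
cross product → J_v[:, 1] = (-2.8300,-1.6339,5.6599)
J_ω[:, 1] = z_1
entry J[1][1] = -1.6339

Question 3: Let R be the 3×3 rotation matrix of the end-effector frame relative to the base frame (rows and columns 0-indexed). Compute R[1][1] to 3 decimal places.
End-effector y-axis (col 1 of R) = (-0.4330,-0.2500,0.8660)
R[1][1] = -0.2500

-0.250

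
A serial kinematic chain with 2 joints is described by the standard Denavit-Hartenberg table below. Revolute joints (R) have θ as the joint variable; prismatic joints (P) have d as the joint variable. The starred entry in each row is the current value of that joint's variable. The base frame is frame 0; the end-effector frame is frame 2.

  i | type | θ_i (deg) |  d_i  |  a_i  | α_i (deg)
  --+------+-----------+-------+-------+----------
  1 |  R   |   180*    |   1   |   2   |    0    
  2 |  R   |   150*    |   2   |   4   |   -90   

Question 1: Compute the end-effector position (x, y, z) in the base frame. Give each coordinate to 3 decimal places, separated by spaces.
1.464 -2.000 3.000

after link 1: o_1 = (-2.0000, 0.0000, 1.0000)
after link 2: o_2 = (1.4641, -2.0000, 3.0000)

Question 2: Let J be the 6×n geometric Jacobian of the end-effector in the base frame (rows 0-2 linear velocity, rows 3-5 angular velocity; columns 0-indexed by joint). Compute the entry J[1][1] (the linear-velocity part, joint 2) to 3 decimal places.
3.464

axis z_1 = (0.0000,0.0000,1.0000); lever o_n−o_1 = (3.4641,-2.0000,2.0000)
cross product → J_v[:, 1] = (2.0000,3.4641,-0.0000)
J_ω[:, 1] = z_1
entry J[1][1] = 3.4641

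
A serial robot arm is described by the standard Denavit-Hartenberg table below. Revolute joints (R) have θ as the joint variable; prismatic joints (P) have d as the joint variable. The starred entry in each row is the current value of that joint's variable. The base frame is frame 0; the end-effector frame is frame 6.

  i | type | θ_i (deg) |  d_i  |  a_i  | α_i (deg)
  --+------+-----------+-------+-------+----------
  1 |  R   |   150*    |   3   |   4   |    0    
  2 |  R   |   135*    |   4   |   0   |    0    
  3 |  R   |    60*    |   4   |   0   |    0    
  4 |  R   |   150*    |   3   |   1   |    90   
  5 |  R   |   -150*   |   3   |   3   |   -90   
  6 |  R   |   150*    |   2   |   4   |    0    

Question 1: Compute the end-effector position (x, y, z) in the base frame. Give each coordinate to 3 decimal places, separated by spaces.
-4.455 4.406 12.500

after link 1: o_1 = (-3.4641, 2.0000, 3.0000)
after link 2: o_2 = (-3.4641, 2.0000, 7.0000)
after link 3: o_3 = (-3.4641, 2.0000, 11.0000)
after link 4: o_4 = (-4.1712, 2.7071, 14.0000)
after link 5: o_5 = (-0.2128, 2.9913, 12.5000)
after link 6: o_6 = (-4.4554, 4.4055, 12.5000)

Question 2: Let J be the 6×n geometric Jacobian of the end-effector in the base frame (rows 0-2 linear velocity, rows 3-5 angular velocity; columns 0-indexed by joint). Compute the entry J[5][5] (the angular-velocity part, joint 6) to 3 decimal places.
-0.866

axis z_5 = (-0.3536,0.3536,-0.8660); lever o_n−o_5 = (-4.2426,1.4142,0.0000)
cross product → J_v[:, 5] = (1.2247,3.6742,1.0000)
J_ω[:, 5] = z_5
entry J[5][5] = -0.8660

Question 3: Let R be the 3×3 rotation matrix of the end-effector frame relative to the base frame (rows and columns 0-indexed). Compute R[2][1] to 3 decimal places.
End-effector y-axis (col 1 of R) = (0.3062,0.9186,0.2500)
R[2][1] = 0.2500

0.250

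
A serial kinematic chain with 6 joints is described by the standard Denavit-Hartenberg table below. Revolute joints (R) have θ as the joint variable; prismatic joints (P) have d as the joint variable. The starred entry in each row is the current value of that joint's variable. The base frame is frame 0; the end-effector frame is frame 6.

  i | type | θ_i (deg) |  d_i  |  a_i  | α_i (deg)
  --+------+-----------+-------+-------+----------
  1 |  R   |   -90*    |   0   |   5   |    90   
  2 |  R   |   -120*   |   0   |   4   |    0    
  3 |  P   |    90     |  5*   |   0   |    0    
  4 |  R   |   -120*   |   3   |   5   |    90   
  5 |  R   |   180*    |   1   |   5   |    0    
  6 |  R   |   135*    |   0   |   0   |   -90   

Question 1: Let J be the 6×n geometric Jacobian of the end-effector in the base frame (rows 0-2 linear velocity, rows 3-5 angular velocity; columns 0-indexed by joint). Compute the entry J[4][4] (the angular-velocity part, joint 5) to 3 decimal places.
0.500

axis z_4 = (-0.0000,0.5000,0.8660); lever o_n−o_4 = (0.0000,-3.8301,3.3660)
cross product → J_v[:, 4] = (5.0000,0.0000,0.0000)
J_ω[:, 4] = z_4
entry J[4][4] = 0.5000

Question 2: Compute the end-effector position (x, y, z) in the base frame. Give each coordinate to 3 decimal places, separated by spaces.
-8.000 -2.500 -2.598

after link 1: o_1 = (0.0000, -5.0000, 0.0000)
after link 2: o_2 = (-0.0000, -3.0000, -3.4641)
after link 3: o_3 = (-5.0000, -3.0000, -3.4641)
after link 4: o_4 = (-8.0000, 1.3301, -5.9641)
after link 5: o_5 = (-8.0000, -2.5000, -2.5981)
after link 6: o_6 = (-8.0000, -2.5000, -2.5981)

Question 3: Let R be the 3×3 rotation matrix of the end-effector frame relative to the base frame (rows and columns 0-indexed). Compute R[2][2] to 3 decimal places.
-0.354

End-effector z-axis (col 2 of R) = (-0.7071,0.6124,-0.3536)
R[2][2] = -0.3536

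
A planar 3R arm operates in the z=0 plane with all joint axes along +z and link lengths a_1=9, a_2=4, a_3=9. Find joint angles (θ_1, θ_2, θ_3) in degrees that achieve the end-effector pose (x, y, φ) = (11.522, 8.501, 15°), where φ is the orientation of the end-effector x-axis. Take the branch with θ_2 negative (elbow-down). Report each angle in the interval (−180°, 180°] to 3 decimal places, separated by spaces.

89.999 -134.998 59.999

wrist centre = target − a_3·(cos φ, sin φ) = (2.8287, 6.1716)
cos θ_2 = (46.0904−9²−4²)/(2·9·4) = -0.7071; θ_2 = -134.9977° (elbow-down)
β = atan2(6.1716,2.8287) = 65.3764°; ψ = atan2(-2.8285,6.1717) = -24.6224°
θ_1 = β − ψ = 89.9988°
θ_3 = φ − θ_1 − θ_2 = 59.9989° (wrapped to (-180°,180°])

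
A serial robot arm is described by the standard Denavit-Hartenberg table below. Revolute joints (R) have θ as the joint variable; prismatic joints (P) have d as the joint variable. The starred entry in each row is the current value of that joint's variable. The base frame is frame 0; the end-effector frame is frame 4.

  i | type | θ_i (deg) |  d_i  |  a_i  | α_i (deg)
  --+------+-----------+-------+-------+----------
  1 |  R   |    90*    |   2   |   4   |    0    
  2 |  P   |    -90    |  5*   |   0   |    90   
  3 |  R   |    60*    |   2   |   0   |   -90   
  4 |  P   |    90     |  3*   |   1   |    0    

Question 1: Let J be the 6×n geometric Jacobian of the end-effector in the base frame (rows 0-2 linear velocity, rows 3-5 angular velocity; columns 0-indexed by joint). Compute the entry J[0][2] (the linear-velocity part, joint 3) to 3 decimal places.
-1.500

axis z_2 = (0.0000,-1.0000,0.0000); lever o_n−o_2 = (-2.5981,-1.0000,1.5000)
cross product → J_v[:, 2] = (-1.5000,-0.0000,-2.5981)
J_ω[:, 2] = z_2
entry J[0][2] = -1.5000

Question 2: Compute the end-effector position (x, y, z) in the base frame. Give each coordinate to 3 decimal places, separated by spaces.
after link 1: o_1 = (0.0000, 4.0000, 2.0000)
after link 2: o_2 = (0.0000, 4.0000, 7.0000)
after link 3: o_3 = (0.0000, 2.0000, 7.0000)
after link 4: o_4 = (-2.5981, 3.0000, 8.5000)

-2.598 3.000 8.500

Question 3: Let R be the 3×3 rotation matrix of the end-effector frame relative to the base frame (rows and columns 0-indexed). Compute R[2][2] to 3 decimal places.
0.500

End-effector z-axis (col 2 of R) = (-0.8660,-0.0000,0.5000)
R[2][2] = 0.5000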